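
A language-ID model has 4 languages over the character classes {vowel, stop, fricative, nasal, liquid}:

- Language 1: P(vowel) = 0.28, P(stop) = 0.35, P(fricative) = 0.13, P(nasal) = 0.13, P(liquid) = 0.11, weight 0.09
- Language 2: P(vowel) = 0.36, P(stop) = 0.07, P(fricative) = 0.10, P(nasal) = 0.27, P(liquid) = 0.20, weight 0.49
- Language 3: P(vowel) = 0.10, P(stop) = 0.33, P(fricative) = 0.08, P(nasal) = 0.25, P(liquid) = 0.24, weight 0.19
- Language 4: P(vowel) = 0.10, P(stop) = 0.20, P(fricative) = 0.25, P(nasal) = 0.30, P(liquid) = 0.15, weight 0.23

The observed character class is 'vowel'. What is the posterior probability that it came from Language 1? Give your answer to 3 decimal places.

0.103

By Bayes' theorem, P(k | x) = P(Z=k) f_k(x) / Σ_j P(Z=j) f_j(x).
Component likelihoods at x = 'vowel':
  f_1 = P(vowel | comp) = 0.28
  f_2 = P(vowel | comp) = 0.36
  f_3 = P(vowel | comp) = 0.10
  f_4 = P(vowel | comp) = 0.10
Prior × likelihood for each component:
  P(Z=1)·f_1 = 0.09 × 0.28 = 0.0252
  P(Z=2)·f_2 = 0.49 × 0.36 = 0.1764
  P(Z=3)·f_3 = 0.19 × 0.1 = 0.019
  P(Z=4)·f_4 = 0.23 × 0.1 = 0.023
Denominator: 0.0252 + 0.1764 + 0.019 + 0.023 = 0.2436
P(Language 1 | the observation) ≈ 0.103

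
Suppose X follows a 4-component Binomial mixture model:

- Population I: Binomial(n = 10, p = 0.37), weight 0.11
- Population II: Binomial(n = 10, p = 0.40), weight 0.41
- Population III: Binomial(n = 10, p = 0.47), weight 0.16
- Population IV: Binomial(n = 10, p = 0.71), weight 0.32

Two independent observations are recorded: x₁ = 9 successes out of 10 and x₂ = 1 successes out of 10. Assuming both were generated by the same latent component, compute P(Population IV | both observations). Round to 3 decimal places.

0.087

The responsibility of component k is π_k f_k(x) divided by Σ_j π_j f_j(x).
Since both observations come from the same component, the likelihood for component k is f_k(x₁)·f_k(x₂).
  L_I = [C(10,9)·0.37^9·0.63^1 = 10·0.000129962·0.63 = 0.000818759] × [0.0578451] = 4.73612e-05
  L_II = [C(10,9)·0.40^9·0.60^1 = 10·0.000262144·0.6 = 0.00157286] × [0.0403108] = 6.34034e-05
  L_III = [C(10,9)·0.47^9·0.53^1 = 10·0.00111913·0.53 = 0.00593139] × [0.0155089] = 9.19893e-05
  L_IV = [C(10,9)·0.71^9·0.29^1 = 10·0.0458485·0.29 = 0.132961] × [0.000103001] = 1.3695e-05
Multiply by the mixture weights:
  π_I·L_I = 0.11 × 4.73612e-05 = 5.20973e-06
  π_II·L_II = 0.41 × 6.34034e-05 = 2.59954e-05
  π_III·L_III = 0.16 × 9.19893e-05 = 1.47183e-05
  π_IV·L_IV = 0.32 × 1.3695e-05 = 4.38241e-06
Denominator: 5.20973e-06 + 2.59954e-05 + 1.47183e-05 + 4.38241e-06 = 5.03058e-05
Responsibility of Population IV: 4.38241e-06 / 5.03058e-05 ≈ 0.087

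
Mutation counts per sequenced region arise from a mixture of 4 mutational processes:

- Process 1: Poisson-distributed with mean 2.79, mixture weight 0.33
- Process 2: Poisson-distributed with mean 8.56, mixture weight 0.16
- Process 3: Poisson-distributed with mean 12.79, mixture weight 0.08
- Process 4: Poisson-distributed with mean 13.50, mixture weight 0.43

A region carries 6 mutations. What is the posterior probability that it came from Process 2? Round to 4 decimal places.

0.4610

By Bayes' theorem, P(k | x) = π_k f_k(x) / Σ_j π_j f_j(x).
Poisson probabilities:
  p_1 = 0.0402357
  p_2 = 0.104701
  p_3 = 0.0169537
  p_4 = 0.0115264
Multiply by the mixture weights:
  π_1·p_1 = 0.33 × 0.0402357 = 0.0132778
  π_2·p_2 = 0.16 × 0.104701 = 0.0167521
  π_3·p_3 = 0.08 × 0.0169537 = 0.0013563
  π_4·p_4 = 0.43 × 0.0115264 = 0.00495636
Denominator: 0.0132778 + 0.0167521 + 0.0013563 + 0.00495636 = 0.0363425
So the posterior for Process 2 is 0.0167521 / 0.0363425 ≈ 0.4610.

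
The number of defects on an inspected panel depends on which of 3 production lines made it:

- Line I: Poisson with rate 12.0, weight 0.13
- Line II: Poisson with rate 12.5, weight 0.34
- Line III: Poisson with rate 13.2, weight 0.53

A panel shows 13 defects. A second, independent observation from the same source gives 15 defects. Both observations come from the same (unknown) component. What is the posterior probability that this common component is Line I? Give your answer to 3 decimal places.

0.107

Posterior ∝ prior × likelihood, so P(k | x) ∝ π_k f_k(x); normalise over all components.
Since both observations come from the same component, the likelihood for component k is f_k(x₁)·f_k(x₂).
  L_I = [0.10557] × [0.0723911] = 0.00764236
  L_II = [0.10886] × [0.0809971] = 0.00881736
  L_III = [0.109773] × [0.0910798] = 0.00999806
Multiply by the mixture weights:
  π_I·L_I = 0.13 × 0.00764236 = 0.000993507
  π_II·L_II = 0.34 × 0.00881736 = 0.0029979
  π_III·L_III = 0.53 × 0.00999806 = 0.00529897
Marginal: 0.000993507 + 0.0029979 + 0.00529897 = 0.00929038
So the posterior for Line I is 0.000993507 / 0.00929038 ≈ 0.107.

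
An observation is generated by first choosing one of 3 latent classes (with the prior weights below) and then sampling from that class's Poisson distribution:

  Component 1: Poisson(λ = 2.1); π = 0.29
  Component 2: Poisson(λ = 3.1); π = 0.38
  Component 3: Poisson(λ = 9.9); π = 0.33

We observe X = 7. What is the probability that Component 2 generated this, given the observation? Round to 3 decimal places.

Apply Bayes' rule: the posterior for each component is proportional to its prior times its likelihood at x.
Component likelihoods at x = 7:
  L_1 = 0.00437609
  L_2 = 0.0245917
  L_3 = 0.0927898
Weight by the priors:
  P(Z=1)·L_1 = 0.29 × 0.00437609 = 0.00126907
  P(Z=2)·L_2 = 0.38 × 0.0245917 = 0.00934484
  P(Z=3)·L_3 = 0.33 × 0.0927898 = 0.0306206
Sum: 0.00126907 + 0.00934484 + 0.0306206 = 0.0412346
Responsibility of Component 2: 0.00934484 / 0.0412346 ≈ 0.227

0.227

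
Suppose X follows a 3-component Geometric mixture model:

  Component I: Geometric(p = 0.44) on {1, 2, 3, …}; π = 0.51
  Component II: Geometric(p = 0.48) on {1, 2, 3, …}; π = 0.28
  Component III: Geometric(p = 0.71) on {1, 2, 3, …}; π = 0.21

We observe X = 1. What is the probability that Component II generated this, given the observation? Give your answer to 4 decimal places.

Posterior ∝ prior × likelihood, so P(k | x) ∝ w_k f_k(x); normalise over all components.
Evaluate each component's likelihood at the observed value:
  f_I = 0.44
  f_II = 0.48
  f_III = 0.71
Prior × likelihood for each component:
  w_I·f_I = 0.51 × 0.44 = 0.2244
  w_II·f_II = 0.28 × 0.48 = 0.1344
  w_III·f_III = 0.21 × 0.71 = 0.1491
Sum: 0.2244 + 0.1344 + 0.1491 = 0.5079
So the posterior for Component II is 0.1344 / 0.5079 ≈ 0.2646.

0.2646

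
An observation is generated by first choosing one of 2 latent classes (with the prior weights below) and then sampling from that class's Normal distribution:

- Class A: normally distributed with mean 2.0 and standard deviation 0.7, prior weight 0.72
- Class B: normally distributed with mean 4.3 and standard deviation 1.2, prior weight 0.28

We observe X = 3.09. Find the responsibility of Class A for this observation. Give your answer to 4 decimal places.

0.6856

Apply Bayes' rule: the posterior for each component is proportional to its prior times its likelihood at x.
Component likelihoods at x = 3.09:
  f_A = 0.169549
  f_B = 0.199962
Weight by the priors:
  π_A·f_A = 0.72 × 0.169549 = 0.122076
  π_B·f_B = 0.28 × 0.199962 = 0.0559893
Normaliser: 0.122076 + 0.0559893 = 0.178065
P(Class A | data) ≈ 0.6856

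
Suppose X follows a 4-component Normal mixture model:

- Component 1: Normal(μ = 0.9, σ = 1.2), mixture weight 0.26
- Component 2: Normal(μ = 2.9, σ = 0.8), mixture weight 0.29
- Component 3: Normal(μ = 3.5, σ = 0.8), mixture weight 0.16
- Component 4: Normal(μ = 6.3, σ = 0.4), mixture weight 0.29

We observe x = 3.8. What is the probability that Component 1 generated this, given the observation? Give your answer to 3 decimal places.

0.030

By Bayes' theorem, P(k | x) = π_k f_k(x) / Σ_j π_j f_j(x).
Normal densities:
  L_1 = (1/(1.2·√(2π)))·exp(−(3.8−0.9)²/(2·1.2²)) = 0.332452·exp(-2.92014) = 0.0179279
  L_2 = (1/(0.8·√(2π)))·exp(−(3.8−2.9)²/(2·0.8²)) = 0.498678·exp(-0.63281) = 0.264846
  L_3 = (1/(0.8·√(2π)))·exp(−(3.8−3.5)²/(2·0.8²)) = 0.498678·exp(-0.07031) = 0.464819
  L_4 = (1/(0.4·√(2π)))·exp(−(3.8−6.3)²/(2·0.4²)) = 0.997356·exp(-19.53125) = 3.285e-09
Unnormalised posteriors:
  π_1·L_1 = 0.26 × 0.0179279 = 0.00466125
  π_2·L_2 = 0.29 × 0.264846 = 0.0768053
  π_3·L_3 = 0.16 × 0.464819 = 0.074371
  π_4·L_4 = 0.29 × 3.285e-09 = 9.52651e-10
Sum: 0.00466125 + 0.0768053 + 0.074371 + 9.52651e-10 = 0.155838
P(Component 1 | data) ≈ 0.030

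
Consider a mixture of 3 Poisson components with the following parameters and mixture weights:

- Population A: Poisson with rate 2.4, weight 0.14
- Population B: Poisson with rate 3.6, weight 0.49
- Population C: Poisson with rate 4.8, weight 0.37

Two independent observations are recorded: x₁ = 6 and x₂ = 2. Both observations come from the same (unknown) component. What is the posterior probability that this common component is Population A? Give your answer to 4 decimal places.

0.0680

By Bayes' theorem, P(k | x) = w_k f_k(x) / Σ_j w_j f_j(x).
Since both observations come from the same component, the likelihood for component k is f_k(x₁)·f_k(x₂).
  L_A = [0.0240784] × [0.261268] = 0.00629092
  L_B = [0.0826081] × [0.177058] = 0.0146264
  L_C = [0.139798] × [0.0948067] = 0.0132538
Weight by the priors:
  w_A·L_A = 0.14 × 0.00629092 = 0.000880728
  w_B·L_B = 0.49 × 0.0146264 = 0.00716693
  w_C·L_C = 0.37 × 0.0132538 = 0.00490391
Normaliser: 0.000880728 + 0.00716693 + 0.00490391 = 0.0129516
P(Population A | x) ≈ 0.0680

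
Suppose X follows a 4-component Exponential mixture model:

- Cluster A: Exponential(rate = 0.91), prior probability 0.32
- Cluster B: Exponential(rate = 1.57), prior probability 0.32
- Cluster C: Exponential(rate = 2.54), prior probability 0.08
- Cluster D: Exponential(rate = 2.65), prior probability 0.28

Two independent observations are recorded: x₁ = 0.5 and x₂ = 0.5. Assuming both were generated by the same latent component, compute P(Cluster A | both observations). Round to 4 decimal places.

Posterior ∝ prior × likelihood, so P(k | x) ∝ π_k f_k(x); normalise over all components.
Since both observations come from the same component, the likelihood for component k is f_k(x₁)·f_k(x₂).
  f_A = [0.577348] × [0.577348] = 0.33333
  f_B = [0.716108] × [0.716108] = 0.512811
  f_C = [0.713312] × [0.713312] = 0.508814
  f_D = [0.704378] × [0.704378] = 0.496148
Unnormalised posteriors:
  π_A·f_A = 0.32 × 0.33333 = 0.106666
  π_B·f_B = 0.32 × 0.512811 = 0.164099
  π_C·f_C = 0.08 × 0.508814 = 0.0407052
  π_D·f_D = 0.28 × 0.496148 = 0.138921
Marginal: 0.106666 + 0.164099 + 0.0407052 + 0.138921 = 0.450392
Responsibility of Cluster A: 0.106666 / 0.450392 ≈ 0.2368

0.2368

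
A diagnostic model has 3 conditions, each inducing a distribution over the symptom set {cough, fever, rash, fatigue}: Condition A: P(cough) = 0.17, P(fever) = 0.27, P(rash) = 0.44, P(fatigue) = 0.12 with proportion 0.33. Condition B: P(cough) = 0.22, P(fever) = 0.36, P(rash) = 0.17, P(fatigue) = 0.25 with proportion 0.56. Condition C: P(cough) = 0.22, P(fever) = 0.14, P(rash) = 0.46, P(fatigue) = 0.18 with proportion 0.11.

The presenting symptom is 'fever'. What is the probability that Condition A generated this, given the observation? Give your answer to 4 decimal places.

P(component k | x) = π_k·f_k(x) / marginal(x), where marginal(x) = Σ_j π_j·f_j(x).
Evaluate each component's likelihood at the observed value:
  L_A = 0.27
  L_B = 0.36
  L_C = 0.14
Unnormalised posteriors:
  π_A·L_A = 0.33 × 0.27 = 0.0891
  π_B·L_B = 0.56 × 0.36 = 0.2016
  π_C·L_C = 0.11 × 0.14 = 0.0154
Marginal: 0.0891 + 0.2016 + 0.0154 = 0.3061
So the posterior for Condition A is 0.0891 / 0.3061 ≈ 0.2911.

0.2911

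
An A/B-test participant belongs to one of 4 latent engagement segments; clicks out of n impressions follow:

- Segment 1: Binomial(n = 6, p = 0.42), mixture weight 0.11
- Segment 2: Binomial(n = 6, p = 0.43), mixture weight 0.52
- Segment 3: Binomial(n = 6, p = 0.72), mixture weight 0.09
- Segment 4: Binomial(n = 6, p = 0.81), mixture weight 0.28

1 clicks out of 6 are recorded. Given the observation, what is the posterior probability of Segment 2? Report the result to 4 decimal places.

0.8078

Posterior ∝ prior × likelihood, so P(k | x) ∝ π_k f_k(x); normalise over all components.
Binomial probabilities:
  f_1 = C(6,1)·0.42^1·0.58^5 = 6·0.42·0.0656357 = 0.165402
  f_2 = C(6,1)·0.43^1·0.57^5 = 6·0.43·0.0601692 = 0.155237
  f_3 = C(6,1)·0.72^1·0.28^5 = 6·0.72·0.00172104 = 0.00743488
  f_4 = C(6,1)·0.81^1·0.19^5 = 6·0.81·0.00024761 = 0.00120338
Prior × likelihood for each component:
  π_1·f_1 = 0.11 × 0.165402 = 0.0181942
  π_2·f_2 = 0.52 × 0.155237 = 0.080723
  π_3·f_3 = 0.09 × 0.00743488 = 0.000669139
  π_4·f_4 = 0.28 × 0.00120338 = 0.000336948
Evidence: 0.0181942 + 0.080723 + 0.000669139 + 0.000336948 = 0.0999233
P(Segment 2 | x) = 0.080723 / 0.0999233 ≈ 0.8078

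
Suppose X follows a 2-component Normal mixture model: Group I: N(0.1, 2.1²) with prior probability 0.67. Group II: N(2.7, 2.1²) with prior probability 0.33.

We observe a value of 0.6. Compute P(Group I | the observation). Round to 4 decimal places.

0.7649

P(component k | x) = π_k·f_k(x) / marginal(x), where marginal(x) = Σ_j π_j·f_j(x).
Evaluate each component's likelihood at the observed value:
  p_I = 0.184663
  p_II = 0.115224
Multiply by the mixture weights:
  π_I·p_I = 0.67 × 0.184663 = 0.123724
  π_II·p_II = 0.33 × 0.115224 = 0.038024
Normaliser: 0.123724 + 0.038024 = 0.161748
P(Group I | data) = 0.123724 / 0.161748 ≈ 0.7649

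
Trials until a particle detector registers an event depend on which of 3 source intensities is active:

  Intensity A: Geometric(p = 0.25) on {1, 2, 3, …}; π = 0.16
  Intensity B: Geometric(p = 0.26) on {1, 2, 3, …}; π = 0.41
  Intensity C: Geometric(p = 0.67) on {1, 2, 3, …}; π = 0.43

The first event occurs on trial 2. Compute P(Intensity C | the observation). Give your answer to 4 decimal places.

0.4661

Posterior ∝ prior × likelihood, so P(k | x) ∝ π_k f_k(x); normalise over all components.
Evaluate each component's likelihood at the observed value:
  p_A = 0.1875
  p_B = 0.1924
  p_C = 0.2211
Multiply by the mixture weights:
  π_A·p_A = 0.16 × 0.1875 = 0.03
  π_B·p_B = 0.41 × 0.1924 = 0.078884
  π_C·p_C = 0.43 × 0.2211 = 0.095073
Sum: 0.03 + 0.078884 + 0.095073 = 0.203957
P(Intensity C | 2) ≈ 0.4661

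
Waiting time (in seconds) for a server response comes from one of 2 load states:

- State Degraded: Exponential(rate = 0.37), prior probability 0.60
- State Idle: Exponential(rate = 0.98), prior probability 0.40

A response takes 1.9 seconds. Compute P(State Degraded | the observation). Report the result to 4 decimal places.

0.6435

Apply Bayes' rule: the posterior for each component is proportional to its prior times its likelihood at x.
Exponential densities:
  p_Degraded = 0.183186
  p_Idle = 0.152254
Weight by the priors:
  w_Degraded·p_Degraded = 0.60 × 0.183186 = 0.109912
  w_Idle·p_Idle = 0.40 × 0.152254 = 0.0609017
Marginal: 0.109912 + 0.0609017 = 0.170813
So the posterior for State Degraded is 0.109912 / 0.170813 ≈ 0.6435.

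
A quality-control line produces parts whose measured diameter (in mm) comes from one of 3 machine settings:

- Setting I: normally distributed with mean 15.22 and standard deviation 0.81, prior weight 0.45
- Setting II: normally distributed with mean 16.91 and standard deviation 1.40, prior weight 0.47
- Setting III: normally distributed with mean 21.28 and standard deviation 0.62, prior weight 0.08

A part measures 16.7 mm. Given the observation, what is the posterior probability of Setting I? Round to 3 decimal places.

0.240

Posterior ∝ prior × likelihood, so P(k | x) ∝ π_k f_k(x); normalise over all components.
Normal densities:
  f_I = (1/(0.81·√(2π)))·exp(−(16.7−15.22)²/(2·0.81²)) = 0.492521·exp(-1.66926) = 0.0927845
  f_II = (1/(1.40·√(2π)))·exp(−(16.7−16.91)²/(2·1.40²)) = 0.284959·exp(-0.01125) = 0.281771
  f_III = (1/(0.62·√(2π)))·exp(−(16.7−21.28)²/(2·0.62²)) = 0.643455·exp(-27.28460) = 9.09845e-13
Weight by the priors:
  π_I·f_I = 0.45 × 0.0927845 = 0.041753
  π_II·f_II = 0.47 × 0.281771 = 0.132432
  π_III·f_III = 0.08 × 9.09845e-13 = 7.27876e-14
Marginal: 0.041753 + 0.132432 + 7.27876e-14 = 0.174185
P(Setting I | data) ≈ 0.240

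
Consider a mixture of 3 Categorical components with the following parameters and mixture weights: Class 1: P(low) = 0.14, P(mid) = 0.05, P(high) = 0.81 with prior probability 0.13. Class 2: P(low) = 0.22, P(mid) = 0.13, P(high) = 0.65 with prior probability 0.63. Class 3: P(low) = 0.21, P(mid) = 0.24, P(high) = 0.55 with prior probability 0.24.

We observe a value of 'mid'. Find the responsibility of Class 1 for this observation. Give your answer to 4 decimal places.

Posterior ∝ prior × likelihood, so P(k | x) ∝ w_k f_k(x); normalise over all components.
Categorical probabilities:
  L_1 = 0.05
  L_2 = 0.13
  L_3 = 0.24
Unnormalised posteriors:
  w_1·L_1 = 0.13 × 0.05 = 0.0065
  w_2·L_2 = 0.63 × 0.13 = 0.0819
  w_3·L_3 = 0.24 × 0.24 = 0.0576
Sum: 0.0065 + 0.0819 + 0.0576 = 0.146
Responsibility of Class 1: 0.0065 / 0.146 ≈ 0.0445

0.0445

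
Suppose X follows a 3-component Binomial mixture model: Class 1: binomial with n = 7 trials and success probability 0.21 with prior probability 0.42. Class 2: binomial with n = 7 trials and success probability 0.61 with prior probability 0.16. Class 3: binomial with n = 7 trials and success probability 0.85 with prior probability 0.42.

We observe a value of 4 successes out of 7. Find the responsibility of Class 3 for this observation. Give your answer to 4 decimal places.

The responsibility of component k is π_k f_k(x) divided by Σ_j π_j f_j(x).
Component likelihoods at x = 4 successes out of 7:
  p_1 = C(7,4)·0.21^4·0.79^3 = 35·0.00194481·0.493039 = 0.0335604
  p_2 = C(7,4)·0.61^4·0.39^3 = 35·0.138458·0.059319 = 0.287463
  p_3 = C(7,4)·0.85^4·0.15^3 = 35·0.522006·0.003375 = 0.061662
Prior × likelihood for each component:
  π_1·p_1 = 0.42 × 0.0335604 = 0.0140953
  π_2·p_2 = 0.16 × 0.287463 = 0.045994
  π_3·p_3 = 0.42 × 0.061662 = 0.025898
Normaliser: 0.0140953 + 0.045994 + 0.025898 = 0.0859874
P(Class 3 | 4 successes out of 7) = 0.025898 / 0.0859874 ≈ 0.3012

0.3012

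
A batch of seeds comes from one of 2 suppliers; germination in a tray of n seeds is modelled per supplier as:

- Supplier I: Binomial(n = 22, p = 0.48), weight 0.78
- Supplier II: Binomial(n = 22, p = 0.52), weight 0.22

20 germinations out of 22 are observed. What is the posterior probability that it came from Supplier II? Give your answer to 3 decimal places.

0.544

By Bayes' theorem, P(k | x) = π_k f_k(x) / Σ_j π_j f_j(x).
Binomial probabilities:
  f_I = C(22,20)·0.48^20·0.52^2 = 231·4.21526e-07·0.2704 = 2.63295e-05
  f_II = C(22,20)·0.52^20·0.48^2 = 231·2.08962e-06·0.2304 = 0.000111214
Unnormalised posteriors:
  π_I·f_I = 0.78 × 2.63295e-05 = 2.0537e-05
  π_II·f_II = 0.22 × 0.000111214 = 2.44672e-05
Normaliser: 2.0537e-05 + 2.44672e-05 = 4.50042e-05
P(Supplier II | the observation) ≈ 0.544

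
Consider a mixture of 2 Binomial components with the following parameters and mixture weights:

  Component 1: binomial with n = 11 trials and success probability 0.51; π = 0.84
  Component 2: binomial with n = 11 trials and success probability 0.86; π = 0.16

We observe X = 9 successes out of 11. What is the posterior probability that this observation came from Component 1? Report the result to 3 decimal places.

0.368

The responsibility of component k is π_k f_k(x) divided by Σ_j π_j f_j(x).
Binomial probabilities:
  L_1 = 0.0308238
  L_2 = 0.277399
Weight by the priors:
  π_1·L_1 = 0.84 × 0.0308238 = 0.025892
  π_2·L_2 = 0.16 × 0.277399 = 0.0443838
Normaliser: 0.025892 + 0.0443838 = 0.0702758
P(Component 1 | the observation) = 0.025892 / 0.0702758 ≈ 0.368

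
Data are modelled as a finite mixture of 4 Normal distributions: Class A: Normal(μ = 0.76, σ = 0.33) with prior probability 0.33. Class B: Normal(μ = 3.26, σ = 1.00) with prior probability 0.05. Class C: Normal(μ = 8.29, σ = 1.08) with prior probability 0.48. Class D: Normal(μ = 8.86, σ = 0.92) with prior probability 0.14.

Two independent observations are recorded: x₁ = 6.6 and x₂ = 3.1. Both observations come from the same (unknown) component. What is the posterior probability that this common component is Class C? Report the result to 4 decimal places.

0.0062

By Bayes' theorem, P(k | x) = π_k f_k(x) / Σ_j π_j f_j(x).
Since both observations come from the same component, the likelihood for component k is f_k(x₁)·f_k(x₂).
  L_A = [(1/(0.33·√(2π)))·exp(−(6.6−0.76)²/(2·0.33²)) = 1.208916·exp(-156.59137) = 1.19022e-68] × [1.45887e-11] = 1.73639e-79
  L_B = [(1/(1.00·√(2π)))·exp(−(6.6−3.26)²/(2·1.00²)) = 0.398942·exp(-5.57780) = 0.00150835] × [0.393868] = 0.000594092
  L_C = [(1/(1.08·√(2π)))·exp(−(6.6−8.29)²/(2·1.08²)) = 0.369391·exp(-1.22432) = 0.108585] × [3.5713e-06] = 3.87789e-07
  L_D = [(1/(0.92·√(2π)))·exp(−(6.6−8.86)²/(2·0.92²)) = 0.433633·exp(-3.01725) = 0.0212201] × [1.33438e-09] = 2.83156e-11
Prior × likelihood for each component:
  π_A·L_A = 0.33 × 1.73639e-79 = 5.73008e-80
  π_B·L_B = 0.05 × 0.000594092 = 2.97046e-05
  π_C·L_C = 0.48 × 3.87789e-07 = 1.86139e-07
  π_D·L_D = 0.14 × 2.83156e-11 = 3.96419e-12
Denominator: 5.73008e-80 + 2.97046e-05 + 1.86139e-07 + 3.96419e-12 = 2.98907e-05
So the posterior for Class C is 1.86139e-07 / 2.98907e-05 ≈ 0.0062.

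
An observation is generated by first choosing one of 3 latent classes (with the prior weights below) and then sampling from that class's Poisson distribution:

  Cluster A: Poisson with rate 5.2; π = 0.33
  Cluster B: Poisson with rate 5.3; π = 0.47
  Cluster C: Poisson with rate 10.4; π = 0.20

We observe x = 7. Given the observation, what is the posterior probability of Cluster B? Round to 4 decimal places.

0.5077

P(component k | x) = P(Z=k)·f_k(x) / marginal(x), where marginal(x) = Σ_j P(Z=j)·f_j(x).
Poisson probabilities:
  L_A = 0.112528
  L_B = 0.116343
  L_C = 0.0794585
Prior × likelihood for each component:
  P(Z=A)·L_A = 0.33 × 0.112528 = 0.0371343
  P(Z=B)·L_B = 0.47 × 0.116343 = 0.0546812
  P(Z=C)·L_C = 0.20 × 0.0794585 = 0.0158917
Denominator: 0.0371343 + 0.0546812 + 0.0158917 = 0.107707
So the posterior for Cluster B is 0.0546812 / 0.107707 ≈ 0.5077.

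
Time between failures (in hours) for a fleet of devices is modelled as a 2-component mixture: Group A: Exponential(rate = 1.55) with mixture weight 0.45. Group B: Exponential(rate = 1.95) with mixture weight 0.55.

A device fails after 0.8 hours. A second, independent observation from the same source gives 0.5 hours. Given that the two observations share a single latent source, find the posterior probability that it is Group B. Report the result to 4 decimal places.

0.5349

The responsibility of component k is w_k f_k(x) divided by Σ_j w_j f_j(x).
Since both observations come from the same component, the likelihood for component k is f_k(x₁)·f_k(x₂).
  p_A = [0.448546] × [0.714091] = 0.320302
  p_B = [0.409765] × [0.735525] = 0.301393
Prior × likelihood for each component:
  w_A·p_A = 0.45 × 0.320302 = 0.144136
  w_B·p_B = 0.55 × 0.301393 = 0.165766
Denominator: 0.144136 + 0.165766 = 0.309902
P(Group B | x) ≈ 0.5349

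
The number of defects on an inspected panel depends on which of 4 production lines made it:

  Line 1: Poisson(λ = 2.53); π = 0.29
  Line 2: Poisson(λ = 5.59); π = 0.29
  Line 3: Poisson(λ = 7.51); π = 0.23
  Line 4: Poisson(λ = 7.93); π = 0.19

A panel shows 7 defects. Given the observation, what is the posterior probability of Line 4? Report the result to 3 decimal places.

Apply Bayes' rule: the posterior for each component is proportional to its prior times its likelihood at x.
Component likelihoods at x = 7 defects:
  f_1 = e^(−2.53)·2.53^7/7! = 0.0104869
  f_2 = e^(−5.59)·5.59^7/7! = 0.1264
  f_3 = e^(−7.51)·7.51^7/7! = 0.146385
  f_4 = e^(−7.93)·7.93^7/7! = 0.140775
Unnormalised posteriors:
  P(Z=1)·f_1 = 0.29 × 0.0104869 = 0.00304121
  P(Z=2)·f_2 = 0.29 × 0.1264 = 0.0366559
  P(Z=3)·f_3 = 0.23 × 0.146385 = 0.0336686
  P(Z=4)·f_4 = 0.19 × 0.140775 = 0.0267473
Denominator: 0.00304121 + 0.0366559 + 0.0336686 + 0.0267473 = 0.100113
P(Line 4 | x) ≈ 0.267

0.267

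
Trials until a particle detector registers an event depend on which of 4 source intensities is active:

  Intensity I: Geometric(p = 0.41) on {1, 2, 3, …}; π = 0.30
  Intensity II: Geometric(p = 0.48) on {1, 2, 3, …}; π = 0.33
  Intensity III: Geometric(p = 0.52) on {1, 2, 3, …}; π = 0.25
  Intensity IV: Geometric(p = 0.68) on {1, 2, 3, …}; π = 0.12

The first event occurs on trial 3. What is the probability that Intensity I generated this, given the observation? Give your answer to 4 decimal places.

Posterior ∝ prior × likelihood, so P(k | x) ∝ P(Z=k) f_k(x); normalise over all components.
Component likelihoods at x = 3:
  f_I = 0.41·(1−0.41)^2 = 0.41·0.3481 = 0.142721
  f_II = 0.48·(1−0.48)^2 = 0.48·0.2704 = 0.129792
  f_III = 0.52·(1−0.52)^2 = 0.52·0.2304 = 0.119808
  f_IV = 0.68·(1−0.68)^2 = 0.68·0.1024 = 0.069632
Weight by the priors:
  P(Z=I)·f_I = 0.30 × 0.142721 = 0.0428163
  P(Z=II)·f_II = 0.33 × 0.129792 = 0.0428314
  P(Z=III)·f_III = 0.25 × 0.119808 = 0.029952
  P(Z=IV)·f_IV = 0.12 × 0.069632 = 0.00835584
Sum: 0.0428163 + 0.0428314 + 0.029952 + 0.00835584 = 0.123956
P(Intensity I | x) ≈ 0.3454

0.3454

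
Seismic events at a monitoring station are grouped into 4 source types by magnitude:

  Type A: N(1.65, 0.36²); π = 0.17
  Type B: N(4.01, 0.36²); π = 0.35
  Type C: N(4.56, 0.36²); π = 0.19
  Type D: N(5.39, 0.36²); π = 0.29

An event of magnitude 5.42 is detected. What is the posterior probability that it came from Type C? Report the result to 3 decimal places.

0.036

Apply Bayes' rule: the posterior for each component is proportional to its prior times its likelihood at x.
Evaluate each component's likelihood at the observed value:
  f_A = 1.70069e-24
  f_B = 0.000517021
  f_C = 0.0638843
  f_D = 1.10433
Weight by the priors:
  π_A·f_A = 0.17 × 1.70069e-24 = 2.89118e-25
  π_B·f_B = 0.35 × 0.000517021 = 0.000180958
  π_C·f_C = 0.19 × 0.0638843 = 0.012138
  π_D·f_D = 0.29 × 1.10433 = 0.320256
Evidence: 2.89118e-25 + 0.000180958 + 0.012138 + 0.320256 = 0.332575
P(Type C | 5.42) ≈ 0.036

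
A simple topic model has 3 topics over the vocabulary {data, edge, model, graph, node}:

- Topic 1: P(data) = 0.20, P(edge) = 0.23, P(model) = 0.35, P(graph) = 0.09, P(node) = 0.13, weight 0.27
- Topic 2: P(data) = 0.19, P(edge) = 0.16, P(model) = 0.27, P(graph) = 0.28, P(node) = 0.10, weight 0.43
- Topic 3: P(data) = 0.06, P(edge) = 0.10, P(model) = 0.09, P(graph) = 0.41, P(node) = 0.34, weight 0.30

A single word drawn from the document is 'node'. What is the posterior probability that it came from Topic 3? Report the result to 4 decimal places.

0.5664

By Bayes' theorem, P(k | x) = π_k f_k(x) / Σ_j π_j f_j(x).
Evaluate each component's likelihood at the observed value:
  L_1 = P(node | comp) = 0.13
  L_2 = P(node | comp) = 0.10
  L_3 = P(node | comp) = 0.34
Prior × likelihood for each component:
  π_1·L_1 = 0.27 × 0.13 = 0.0351
  π_2·L_2 = 0.43 × 0.1 = 0.043
  π_3·L_3 = 0.30 × 0.34 = 0.102
Marginal: 0.0351 + 0.043 + 0.102 = 0.1801
P(Topic 3 | the observation) = 0.102 / 0.1801 ≈ 0.5664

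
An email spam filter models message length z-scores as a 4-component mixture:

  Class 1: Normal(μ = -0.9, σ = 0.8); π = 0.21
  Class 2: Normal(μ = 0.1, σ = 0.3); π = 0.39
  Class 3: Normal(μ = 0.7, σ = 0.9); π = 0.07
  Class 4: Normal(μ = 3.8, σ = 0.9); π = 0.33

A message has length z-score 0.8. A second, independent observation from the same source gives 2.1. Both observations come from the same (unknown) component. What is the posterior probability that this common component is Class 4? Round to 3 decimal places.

0.010

The responsibility of component k is π_k f_k(x) divided by Σ_j π_j f_j(x).
Since both observations come from the same component, the likelihood for component k is f_k(x₁)·f_k(x₂).
  L_1 = [(1/(0.8·√(2π)))·exp(−(0.8−-0.9)²/(2·0.8²)) = 0.498678·exp(-2.25781) = 0.0521512] × [0.000440745] = 2.29854e-05
  L_2 = [(1/(0.3·√(2π)))·exp(−(0.8−0.1)²/(2·0.3²)) = 1.329808·exp(-2.72222) = 0.0874063] × [2.9703e-10] = 2.59623e-11
  L_3 = [(1/(0.9·√(2π)))·exp(−(0.8−0.7)²/(2·0.9²)) = 0.443269·exp(-0.00617) = 0.440541] × [0.132198] = 0.0582387
  L_4 = [(1/(0.9·√(2π)))·exp(−(0.8−3.8)²/(2·0.9²)) = 0.443269·exp(-5.55556) = 0.00171364] × [0.0744574] = 0.000127593
Prior × likelihood for each component:
  π_1·L_1 = 0.21 × 2.29854e-05 = 4.82693e-06
  π_2·L_2 = 0.39 × 2.59623e-11 = 1.01253e-11
  π_3·L_3 = 0.07 × 0.0582387 = 0.00407671
  π_4·L_4 = 0.33 × 0.000127593 = 4.21058e-05
Sum: 4.82693e-06 + 1.01253e-11 + 0.00407671 + 4.21058e-05 = 0.00412364
So the posterior for Class 4 is 4.21058e-05 / 0.00412364 ≈ 0.010.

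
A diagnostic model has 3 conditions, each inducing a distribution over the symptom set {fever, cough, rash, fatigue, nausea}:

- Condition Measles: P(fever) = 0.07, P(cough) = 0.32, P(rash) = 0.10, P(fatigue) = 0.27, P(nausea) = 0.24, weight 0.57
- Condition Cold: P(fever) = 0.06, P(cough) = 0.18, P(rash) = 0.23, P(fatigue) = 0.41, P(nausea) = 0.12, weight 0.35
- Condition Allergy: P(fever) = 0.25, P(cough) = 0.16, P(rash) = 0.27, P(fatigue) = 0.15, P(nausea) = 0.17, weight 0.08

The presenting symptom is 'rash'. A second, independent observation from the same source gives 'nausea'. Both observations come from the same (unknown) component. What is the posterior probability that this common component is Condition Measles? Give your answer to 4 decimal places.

Posterior ∝ prior × likelihood, so P(k | x) ∝ P(Z=k) f_k(x); normalise over all components.
Since both observations come from the same component, the likelihood for component k is f_k(x₁)·f_k(x₂).
  L_Measles = [0.1] × [0.24] = 0.024
  L_Cold = [0.23] × [0.12] = 0.0276
  L_Allergy = [0.27] × [0.17] = 0.0459
Weight by the priors:
  P(Z=Measles)·L_Measles = 0.57 × 0.024 = 0.01368
  P(Z=Cold)·L_Cold = 0.35 × 0.0276 = 0.00966
  P(Z=Allergy)·L_Allergy = 0.08 × 0.0459 = 0.003672
Evidence: 0.01368 + 0.00966 + 0.003672 = 0.027012
P(Condition Measles | x₁,x₂) = 0.01368 / 0.027012 ≈ 0.5064

0.5064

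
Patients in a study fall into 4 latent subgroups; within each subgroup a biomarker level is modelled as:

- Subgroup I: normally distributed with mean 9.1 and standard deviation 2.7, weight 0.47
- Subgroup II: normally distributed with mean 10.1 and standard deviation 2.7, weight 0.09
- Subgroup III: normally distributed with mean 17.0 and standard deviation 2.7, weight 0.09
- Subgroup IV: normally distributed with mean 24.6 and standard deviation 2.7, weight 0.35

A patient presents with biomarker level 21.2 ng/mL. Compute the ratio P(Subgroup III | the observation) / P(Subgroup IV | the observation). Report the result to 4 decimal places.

Since P(k|x) ∝ π_k f_k(x), the posterior odds are π_i f_i(x) / (π_j f_j(x)).
Component likelihoods at x = 21.2 ng/mL:
  L_I = 6.43326e-06
  L_II = 3.15857e-05
  L_III = 0.044066
  L_IV = 0.0668665
0.00396594 / 0.0234033 ≈ 0.1695

0.1695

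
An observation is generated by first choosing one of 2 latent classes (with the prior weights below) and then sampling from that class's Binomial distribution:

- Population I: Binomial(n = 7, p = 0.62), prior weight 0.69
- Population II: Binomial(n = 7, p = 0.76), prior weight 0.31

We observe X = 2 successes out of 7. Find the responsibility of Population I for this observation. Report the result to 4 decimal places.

0.9365

By Bayes' theorem, P(k | x) = P(Z=k) f_k(x) / Σ_j P(Z=j) f_j(x).
Component likelihoods at x = 2 successes out of 7:
  L_I = 0.0639618
  L_II = 0.00965834
Multiply by the mixture weights:
  P(Z=I)·L_I = 0.69 × 0.0639618 = 0.0441336
  P(Z=II)·L_II = 0.31 × 0.00965834 = 0.00299409
Denominator: 0.0441336 + 0.00299409 = 0.0471277
P(Population I | data) ≈ 0.9365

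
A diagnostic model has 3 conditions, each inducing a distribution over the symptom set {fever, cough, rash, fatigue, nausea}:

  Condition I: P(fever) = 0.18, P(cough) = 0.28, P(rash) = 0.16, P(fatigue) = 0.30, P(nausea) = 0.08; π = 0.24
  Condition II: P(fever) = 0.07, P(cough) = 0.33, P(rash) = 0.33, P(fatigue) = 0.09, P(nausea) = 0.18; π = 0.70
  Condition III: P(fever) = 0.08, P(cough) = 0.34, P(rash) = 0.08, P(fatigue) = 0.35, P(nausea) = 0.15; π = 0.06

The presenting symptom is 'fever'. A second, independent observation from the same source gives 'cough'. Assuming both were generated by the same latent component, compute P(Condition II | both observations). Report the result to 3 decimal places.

Apply Bayes' rule: the posterior for each component is proportional to its prior times its likelihood at x.
Since both observations come from the same component, the likelihood for component k is f_k(x₁)·f_k(x₂).
  L_I = [P(fever | comp) = 0.18] × [0.28] = 0.0504
  L_II = [P(fever | comp) = 0.07] × [0.33] = 0.0231
  L_III = [P(fever | comp) = 0.08] × [0.34] = 0.0272
Multiply by the mixture weights:
  π_I·L_I = 0.24 × 0.0504 = 0.012096
  π_II·L_II = 0.70 × 0.0231 = 0.01617
  π_III·L_III = 0.06 × 0.0272 = 0.001632
Denominator: 0.012096 + 0.01617 + 0.001632 = 0.029898
Responsibility of Condition II: 0.01617 / 0.029898 ≈ 0.541

0.541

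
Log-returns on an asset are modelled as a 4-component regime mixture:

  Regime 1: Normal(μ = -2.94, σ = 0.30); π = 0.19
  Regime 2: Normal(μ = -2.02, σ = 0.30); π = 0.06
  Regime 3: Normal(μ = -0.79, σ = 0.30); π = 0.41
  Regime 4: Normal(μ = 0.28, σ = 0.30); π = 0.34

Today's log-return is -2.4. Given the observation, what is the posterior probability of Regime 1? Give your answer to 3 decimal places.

0.583

By Bayes' theorem, P(k | x) = π_k f_k(x) / Σ_j π_j f_j(x).
Evaluate each component's likelihood at the observed value:
  p_1 = (1/(0.30·√(2π)))·exp(−(-2.4−-2.94)²/(2·0.30²)) = 1.329808·exp(-1.62000) = 0.263167
  p_2 = (1/(0.30·√(2π)))·exp(−(-2.4−-2.02)²/(2·0.30²)) = 1.329808·exp(-0.80222) = 0.596195
  p_3 = (1/(0.30·√(2π)))·exp(−(-2.4−-0.79)²/(2·0.30²)) = 1.329808·exp(-14.40056) = 7.4081e-07
  p_4 = (1/(0.30·√(2π)))·exp(−(-2.4−0.28)²/(2·0.30²)) = 1.329808·exp(-39.90222) = 6.2298e-18
Unnormalised posteriors:
  π_1·p_1 = 0.19 × 0.263167 = 0.0500018
  π_2·p_2 = 0.06 × 0.596195 = 0.0357717
  π_3·p_3 = 0.41 × 7.4081e-07 = 3.03732e-07
  π_4·p_4 = 0.34 × 6.2298e-18 = 2.11813e-18
Denominator: 0.0500018 + 0.0357717 + 3.03732e-07 + 2.11813e-18 = 0.0857738
Responsibility of Regime 1: 0.0500018 / 0.0857738 ≈ 0.583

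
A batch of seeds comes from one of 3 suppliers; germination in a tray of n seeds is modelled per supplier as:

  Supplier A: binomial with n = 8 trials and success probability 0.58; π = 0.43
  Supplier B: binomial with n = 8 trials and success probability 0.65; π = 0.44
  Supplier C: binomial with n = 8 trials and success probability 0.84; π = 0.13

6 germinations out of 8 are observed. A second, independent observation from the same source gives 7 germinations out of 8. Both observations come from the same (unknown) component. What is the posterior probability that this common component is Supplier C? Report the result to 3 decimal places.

The responsibility of component k is π_k f_k(x) divided by Σ_j π_j f_j(x).
Since both observations come from the same component, the likelihood for component k is f_k(x₁)·f_k(x₂).
  f_A = [C(8,6)·0.58^6·0.42^2 = 28·0.0380687·0.1764 = 0.188029] × [0.0741883] = 0.0139495
  f_B = [C(8,6)·0.65^6·0.35^2 = 28·0.0754189·0.1225 = 0.258687] × [0.137262] = 0.035508
  f_C = [C(8,6)·0.84^6·0.16^2 = 28·0.351298·0.0256 = 0.25181] × [0.377716] = 0.0951127
Multiply by the mixture weights:
  π_A·f_A = 0.43 × 0.0139495 = 0.0059983
  π_B·f_B = 0.44 × 0.035508 = 0.0156235
  π_C·f_C = 0.13 × 0.0951127 = 0.0123647
Evidence: 0.0059983 + 0.0156235 + 0.0123647 = 0.0339865
P(Supplier C | x₁, x₂) ≈ 0.364

0.364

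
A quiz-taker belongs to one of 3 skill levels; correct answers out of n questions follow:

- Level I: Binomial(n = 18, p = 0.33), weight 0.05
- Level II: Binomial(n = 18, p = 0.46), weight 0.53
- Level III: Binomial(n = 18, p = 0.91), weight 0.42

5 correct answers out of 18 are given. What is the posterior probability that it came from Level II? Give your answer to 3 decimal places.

The responsibility of component k is P(Z=k) f_k(x) divided by Σ_j P(Z=j) f_j(x).
Binomial probabilities:
  p_I = 0.183832
  p_II = 0.0585851
  p_III = 1.35906e-10
Multiply by the mixture weights:
  P(Z=I)·p_I = 0.05 × 0.183832 = 0.00919161
  P(Z=II)·p_II = 0.53 × 0.0585851 = 0.0310501
  P(Z=III)·p_III = 0.42 × 1.35906e-10 = 5.70806e-11
Sum: 0.00919161 + 0.0310501 + 5.70806e-11 = 0.0402417
Responsibility of Level II: 0.0310501 / 0.0402417 ≈ 0.772

0.772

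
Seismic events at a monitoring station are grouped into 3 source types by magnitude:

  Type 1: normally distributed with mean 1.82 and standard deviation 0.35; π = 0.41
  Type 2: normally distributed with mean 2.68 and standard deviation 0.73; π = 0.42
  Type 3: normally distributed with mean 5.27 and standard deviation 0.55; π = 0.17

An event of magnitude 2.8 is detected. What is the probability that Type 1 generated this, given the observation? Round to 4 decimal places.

0.0393

P(component k | x) = P(Z=k)·f_k(x) / marginal(x), where marginal(x) = Σ_j P(Z=j)·f_j(x).
Normal densities:
  p_1 = (1/(0.35·√(2π)))·exp(−(2.8−1.82)²/(2·0.35²)) = 1.139835·exp(-3.92000) = 0.0226156
  p_2 = (1/(0.73·√(2π)))·exp(−(2.8−2.68)²/(2·0.73²)) = 0.546496·exp(-0.01351) = 0.539162
  p_3 = (1/(0.55·√(2π)))·exp(−(2.8−5.27)²/(2·0.55²)) = 0.725350·exp(-10.08413) = 3.02736e-05
Prior × likelihood for each component:
  P(Z=1)·p_1 = 0.41 × 0.0226156 = 0.00927239
  P(Z=2)·p_2 = 0.42 × 0.539162 = 0.226448
  P(Z=3)·p_3 = 0.17 × 3.02736e-05 = 5.14652e-06
Sum: 0.00927239 + 0.226448 + 5.14652e-06 = 0.235726
Responsibility of Type 1: 0.00927239 / 0.235726 ≈ 0.0393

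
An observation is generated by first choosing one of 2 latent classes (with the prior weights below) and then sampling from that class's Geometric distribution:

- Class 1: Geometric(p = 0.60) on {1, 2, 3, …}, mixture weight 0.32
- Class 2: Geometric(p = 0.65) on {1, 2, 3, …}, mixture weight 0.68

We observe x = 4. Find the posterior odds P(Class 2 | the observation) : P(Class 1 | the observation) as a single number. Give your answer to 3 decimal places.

1.542

Posterior odds = (π_i f_i(x)) / (π_j f_j(x)); the normalising sum cancels.
Geometric probabilities:
  L_1 = 0.0384
  L_2 = 0.0278687
0.0189507 / 0.012288 ≈ 1.542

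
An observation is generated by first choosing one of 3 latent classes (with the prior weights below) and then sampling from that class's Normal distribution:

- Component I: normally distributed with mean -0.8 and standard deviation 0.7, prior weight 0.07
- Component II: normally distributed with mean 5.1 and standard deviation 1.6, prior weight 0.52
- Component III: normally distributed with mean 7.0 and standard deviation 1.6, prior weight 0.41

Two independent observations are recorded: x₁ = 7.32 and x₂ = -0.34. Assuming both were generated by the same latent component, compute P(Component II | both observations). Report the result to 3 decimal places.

Apply Bayes' rule: the posterior for each component is proportional to its prior times its likelihood at x.
Since both observations come from the same component, the likelihood for component k is f_k(x₁)·f_k(x₂).
  f_I = [3.43937e-30] × [0.45924] = 1.5795e-30
  f_II = [0.0952243] × [0.000770137] = 7.33357e-05
  f_III = [0.244402] × [6.71263e-06] = 1.64058e-06
Prior × likelihood for each component:
  P(Z=I)·f_I = 0.07 × 1.5795e-30 = 1.10565e-31
  P(Z=II)·f_II = 0.52 × 7.33357e-05 = 3.81346e-05
  P(Z=III)·f_III = 0.41 × 1.64058e-06 = 6.72637e-07
Marginal: 1.10565e-31 + 3.81346e-05 + 6.72637e-07 = 3.88072e-05
So the posterior for Component II is 3.81346e-05 / 3.88072e-05 ≈ 0.983.

0.983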